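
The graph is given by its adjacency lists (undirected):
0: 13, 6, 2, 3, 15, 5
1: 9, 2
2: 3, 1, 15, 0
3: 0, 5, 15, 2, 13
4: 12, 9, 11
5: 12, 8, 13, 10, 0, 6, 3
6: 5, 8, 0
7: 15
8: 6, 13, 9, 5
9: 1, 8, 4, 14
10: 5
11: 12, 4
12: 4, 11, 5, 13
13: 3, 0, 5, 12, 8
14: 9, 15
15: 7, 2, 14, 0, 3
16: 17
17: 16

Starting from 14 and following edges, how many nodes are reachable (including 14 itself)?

BFS from 14 visits: 14, 15, 9, 7, 3, 2, 0, 8, 4, 1, 13, 5, 6, 12, 11, 10
Reachable nodes: 16 of 18 total.

16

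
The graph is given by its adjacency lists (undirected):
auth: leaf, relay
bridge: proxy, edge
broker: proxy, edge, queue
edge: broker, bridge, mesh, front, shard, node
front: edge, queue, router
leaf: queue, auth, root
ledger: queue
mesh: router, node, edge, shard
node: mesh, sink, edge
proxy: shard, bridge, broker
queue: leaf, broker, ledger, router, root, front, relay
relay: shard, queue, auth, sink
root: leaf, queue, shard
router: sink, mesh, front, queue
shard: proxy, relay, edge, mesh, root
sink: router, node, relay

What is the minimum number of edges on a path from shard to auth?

Level 0: shard
Level 1: edge, mesh, proxy, relay, root
Level 2: auth, bridge, broker, front, leaf, node, queue, router, sink
Level 3: ledger
auth first appears at level 2.

2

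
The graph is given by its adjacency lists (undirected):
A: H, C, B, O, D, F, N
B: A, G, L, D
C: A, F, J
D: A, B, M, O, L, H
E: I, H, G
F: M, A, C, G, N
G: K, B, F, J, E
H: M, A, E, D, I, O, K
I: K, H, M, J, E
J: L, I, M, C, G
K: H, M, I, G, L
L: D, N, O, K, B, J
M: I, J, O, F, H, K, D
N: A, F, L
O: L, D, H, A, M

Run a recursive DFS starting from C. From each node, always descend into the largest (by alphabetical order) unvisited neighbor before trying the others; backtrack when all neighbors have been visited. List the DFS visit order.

Visit C
C → J
J → M
M → O
O → L
L → N
N → F
F → G
G → K
K → I
I → H
H → E
H → D
D → B
B → A

C, J, M, O, L, N, F, G, K, I, H, E, D, B, A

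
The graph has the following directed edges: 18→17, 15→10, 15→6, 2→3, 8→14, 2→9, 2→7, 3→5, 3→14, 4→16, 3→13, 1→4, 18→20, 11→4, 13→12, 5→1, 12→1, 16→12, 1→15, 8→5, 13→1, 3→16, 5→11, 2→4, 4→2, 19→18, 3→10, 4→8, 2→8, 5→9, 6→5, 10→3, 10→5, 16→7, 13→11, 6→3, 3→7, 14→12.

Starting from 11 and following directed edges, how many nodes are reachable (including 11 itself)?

BFS from 11 visits: 11, 4, 16, 8, 2, 12, 7, 14, 5, 9, 3, 1, 13, 10, 15, 6
Reachable nodes: 16 of 20 total.

16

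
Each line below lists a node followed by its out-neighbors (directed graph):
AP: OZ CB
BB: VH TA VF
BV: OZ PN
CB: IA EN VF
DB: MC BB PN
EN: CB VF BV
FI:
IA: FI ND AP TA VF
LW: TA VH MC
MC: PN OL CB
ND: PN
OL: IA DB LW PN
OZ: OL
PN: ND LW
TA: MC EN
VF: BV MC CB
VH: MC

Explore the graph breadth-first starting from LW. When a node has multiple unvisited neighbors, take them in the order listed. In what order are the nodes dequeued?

LW, TA, VH, MC, EN, PN, OL, CB, VF, BV, ND, IA, DB, OZ, FI, AP, BB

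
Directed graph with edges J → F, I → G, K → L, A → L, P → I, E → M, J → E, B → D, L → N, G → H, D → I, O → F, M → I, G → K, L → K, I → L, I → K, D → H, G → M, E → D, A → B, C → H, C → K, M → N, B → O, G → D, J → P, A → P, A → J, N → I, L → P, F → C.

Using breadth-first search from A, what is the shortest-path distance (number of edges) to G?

3

Level 0: A
Level 1: B, J, L, P
Level 2: D, E, F, I, K, N, O
Level 3: C, G, H, M
G first appears at level 3.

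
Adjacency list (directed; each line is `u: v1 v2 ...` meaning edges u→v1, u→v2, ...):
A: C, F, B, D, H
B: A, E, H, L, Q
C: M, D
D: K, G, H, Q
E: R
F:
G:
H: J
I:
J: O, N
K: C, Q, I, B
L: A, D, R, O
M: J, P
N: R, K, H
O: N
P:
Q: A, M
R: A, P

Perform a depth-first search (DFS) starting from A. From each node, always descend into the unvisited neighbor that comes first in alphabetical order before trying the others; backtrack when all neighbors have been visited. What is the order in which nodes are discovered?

A -> B -> E -> R -> P -> H -> J -> N -> K -> C -> D -> G -> Q -> M -> I -> O -> L -> F

Visit A
A → B
B → E
E → R
R → P
B → H
H → J
J → N
N → K
K → C
C → D
D → G
D → Q
Q → M
K → I
J → O
B → L
A → F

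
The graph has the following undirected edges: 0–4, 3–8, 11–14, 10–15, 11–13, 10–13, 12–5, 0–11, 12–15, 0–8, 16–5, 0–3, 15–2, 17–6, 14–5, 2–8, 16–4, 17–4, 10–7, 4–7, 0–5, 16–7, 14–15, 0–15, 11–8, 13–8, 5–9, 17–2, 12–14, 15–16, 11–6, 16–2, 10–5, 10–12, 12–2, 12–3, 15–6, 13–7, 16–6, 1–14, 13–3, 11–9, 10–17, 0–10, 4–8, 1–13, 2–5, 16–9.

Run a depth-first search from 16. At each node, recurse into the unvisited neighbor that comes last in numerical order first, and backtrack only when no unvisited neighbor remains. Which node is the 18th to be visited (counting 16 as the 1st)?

1

Visit 16
16 → 15
15 → 14
14 → 12
12 → 10
10 → 17
17 → 6
6 → 11
11 → 13
13 → 8
8 → 4
4 → 7
4 → 0
0 → 5
5 → 9
5 → 2
0 → 3
13 → 1

Visit order: 16, 15, 14, 12, 10, 17, 6, 11, 13, 8, 4, 7, 0, 5, 9, 2, 3, 1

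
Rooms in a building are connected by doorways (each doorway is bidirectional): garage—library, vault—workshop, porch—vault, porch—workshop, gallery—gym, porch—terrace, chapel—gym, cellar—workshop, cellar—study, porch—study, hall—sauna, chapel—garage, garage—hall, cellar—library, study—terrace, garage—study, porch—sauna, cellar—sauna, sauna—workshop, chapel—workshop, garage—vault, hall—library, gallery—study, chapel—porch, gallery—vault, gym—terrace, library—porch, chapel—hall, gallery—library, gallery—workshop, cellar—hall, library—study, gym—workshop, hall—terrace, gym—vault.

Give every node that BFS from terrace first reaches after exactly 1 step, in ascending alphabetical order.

Level 0: terrace
Level 1: gym, hall, porch, study
Level 2: cellar, chapel, gallery, garage, library, sauna, vault, workshop

gym, hall, porch, study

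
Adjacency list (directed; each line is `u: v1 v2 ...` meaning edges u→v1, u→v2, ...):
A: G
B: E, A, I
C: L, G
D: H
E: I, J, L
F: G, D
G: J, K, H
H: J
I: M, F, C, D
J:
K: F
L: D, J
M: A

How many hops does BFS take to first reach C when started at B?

2

Level 0: B
Level 1: A, E, I
Level 2: C, D, F, G, J, L, M
Level 3: H, K
C first appears at level 2.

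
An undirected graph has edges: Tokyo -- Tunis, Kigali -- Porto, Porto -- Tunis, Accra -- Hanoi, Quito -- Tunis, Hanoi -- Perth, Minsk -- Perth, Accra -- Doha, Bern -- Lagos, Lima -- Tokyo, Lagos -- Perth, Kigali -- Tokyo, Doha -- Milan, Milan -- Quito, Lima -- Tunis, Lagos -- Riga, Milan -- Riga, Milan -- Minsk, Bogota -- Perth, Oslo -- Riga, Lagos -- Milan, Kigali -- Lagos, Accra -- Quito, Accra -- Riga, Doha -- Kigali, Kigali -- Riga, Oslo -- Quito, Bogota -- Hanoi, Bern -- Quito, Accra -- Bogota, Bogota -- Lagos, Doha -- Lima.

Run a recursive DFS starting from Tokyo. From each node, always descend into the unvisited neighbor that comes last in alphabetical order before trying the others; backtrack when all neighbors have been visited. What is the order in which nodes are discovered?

Tokyo -> Tunis -> Quito -> Oslo -> Riga -> Milan -> Minsk -> Perth -> Lagos -> Kigali -> Porto -> Doha -> Lima -> Accra -> Hanoi -> Bogota -> Bern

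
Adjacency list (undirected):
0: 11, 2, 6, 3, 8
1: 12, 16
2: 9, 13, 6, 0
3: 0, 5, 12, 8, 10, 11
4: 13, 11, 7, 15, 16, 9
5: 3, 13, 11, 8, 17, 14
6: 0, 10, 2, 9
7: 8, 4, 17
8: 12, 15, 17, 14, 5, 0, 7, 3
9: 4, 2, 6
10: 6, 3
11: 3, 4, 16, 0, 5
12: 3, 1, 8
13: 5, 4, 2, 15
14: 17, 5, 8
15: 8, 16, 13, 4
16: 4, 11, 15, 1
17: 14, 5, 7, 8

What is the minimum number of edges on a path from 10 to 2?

Level 0: 10
Level 1: 3, 6
Level 2: 0, 2, 5, 8, 9, 11, 12
Level 3: 1, 4, 7, 13, 14, 15, 16, 17
2 first appears at level 2.

2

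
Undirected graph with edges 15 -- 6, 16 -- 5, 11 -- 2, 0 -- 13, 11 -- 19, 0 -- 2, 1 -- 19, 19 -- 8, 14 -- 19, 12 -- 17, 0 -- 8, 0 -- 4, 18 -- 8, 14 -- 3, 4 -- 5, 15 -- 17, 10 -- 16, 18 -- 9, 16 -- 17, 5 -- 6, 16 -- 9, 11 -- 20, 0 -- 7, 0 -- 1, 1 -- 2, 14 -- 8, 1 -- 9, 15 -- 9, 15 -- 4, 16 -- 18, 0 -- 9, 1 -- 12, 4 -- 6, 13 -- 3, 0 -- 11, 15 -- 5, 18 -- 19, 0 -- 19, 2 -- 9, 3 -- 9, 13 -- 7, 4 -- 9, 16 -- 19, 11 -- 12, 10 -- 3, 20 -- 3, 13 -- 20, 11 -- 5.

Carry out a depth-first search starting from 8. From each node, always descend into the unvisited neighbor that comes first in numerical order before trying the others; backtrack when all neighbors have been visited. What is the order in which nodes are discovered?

8 -> 0 -> 1 -> 2 -> 9 -> 3 -> 10 -> 16 -> 5 -> 4 -> 6 -> 15 -> 17 -> 12 -> 11 -> 19 -> 14 -> 18 -> 20 -> 13 -> 7

Visit 8
8 → 0
0 → 1
1 → 2
2 → 9
9 → 3
3 → 10
10 → 16
16 → 5
5 → 4
4 → 6
6 → 15
15 → 17
17 → 12
12 → 11
11 → 19
19 → 14
19 → 18
11 → 20
20 → 13
13 → 7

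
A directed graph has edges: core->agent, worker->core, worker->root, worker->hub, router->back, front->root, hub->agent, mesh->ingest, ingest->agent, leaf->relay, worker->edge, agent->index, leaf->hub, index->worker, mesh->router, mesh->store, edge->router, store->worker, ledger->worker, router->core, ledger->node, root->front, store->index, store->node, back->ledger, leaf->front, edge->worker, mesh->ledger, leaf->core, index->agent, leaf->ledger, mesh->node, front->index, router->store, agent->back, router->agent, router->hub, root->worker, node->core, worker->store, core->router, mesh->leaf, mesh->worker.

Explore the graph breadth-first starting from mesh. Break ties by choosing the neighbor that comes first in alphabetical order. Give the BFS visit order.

mesh, ingest, leaf, ledger, node, router, store, worker, agent, core, front, hub, relay, back, index, edge, root

Visit mesh; enqueue ingest, leaf, ledger, node, router, store, worker → queue [ingest, leaf, ledger, node, router, store, worker]
Visit ingest; enqueue agent → queue [leaf, ledger, node, router, store, worker, agent]
Visit leaf; enqueue core, front, hub, relay → queue [ledger, node, router, store, worker, agent, core, front, hub, relay]
Visit ledger → queue [node, router, store, worker, agent, core, front, hub, relay]
Visit node → queue [router, store, worker, agent, core, front, hub, relay]
Visit router; enqueue back → queue [store, worker, agent, core, front, hub, relay, back]
Visit store; enqueue index → queue [worker, agent, core, front, hub, relay, back, index]
Visit worker; enqueue edge, root → queue [agent, core, front, hub, relay, back, index, edge, root]
Visit agent → queue [core, front, hub, relay, back, index, edge, root]
Visit core → queue [front, hub, relay, back, index, edge, root]
Visit front → queue [hub, relay, back, index, edge, root]
Visit hub → queue [relay, back, index, edge, root]
Visit relay → queue [back, index, edge, root]
Visit back → queue [index, edge, root]
Visit index → queue [edge, root]
Visit edge → queue [root]
Visit root → queue []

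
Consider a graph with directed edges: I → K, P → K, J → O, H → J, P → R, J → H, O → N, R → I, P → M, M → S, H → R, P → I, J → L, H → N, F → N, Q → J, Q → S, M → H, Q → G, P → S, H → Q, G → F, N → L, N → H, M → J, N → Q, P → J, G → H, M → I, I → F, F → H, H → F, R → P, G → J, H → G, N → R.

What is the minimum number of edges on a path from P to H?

Level 0: P
Level 1: I, J, K, M, R, S
Level 2: F, H, L, O
Level 3: G, N, Q
H first appears at level 2.

2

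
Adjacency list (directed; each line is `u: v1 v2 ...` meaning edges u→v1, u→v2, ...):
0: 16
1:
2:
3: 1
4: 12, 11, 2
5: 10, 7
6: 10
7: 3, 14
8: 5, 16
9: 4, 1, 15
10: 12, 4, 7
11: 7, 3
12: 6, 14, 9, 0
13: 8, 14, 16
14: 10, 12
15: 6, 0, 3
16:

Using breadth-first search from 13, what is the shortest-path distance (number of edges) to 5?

2

Level 0: 13
Level 1: 8, 14, 16
Level 2: 5, 10, 12
Level 3: 0, 4, 6, 7, 9
Level 4: 1, 2, 3, 11, 15
5 first appears at level 2.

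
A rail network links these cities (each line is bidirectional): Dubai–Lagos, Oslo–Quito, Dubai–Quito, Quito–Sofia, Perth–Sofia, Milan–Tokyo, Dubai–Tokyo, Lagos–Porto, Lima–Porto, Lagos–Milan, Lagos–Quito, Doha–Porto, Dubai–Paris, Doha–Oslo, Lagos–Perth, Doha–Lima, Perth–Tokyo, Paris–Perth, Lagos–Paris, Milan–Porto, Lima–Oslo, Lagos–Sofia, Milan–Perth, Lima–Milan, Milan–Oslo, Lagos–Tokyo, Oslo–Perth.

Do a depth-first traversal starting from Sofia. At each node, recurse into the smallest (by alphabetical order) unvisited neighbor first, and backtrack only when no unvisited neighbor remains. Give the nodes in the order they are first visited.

Visit Sofia
Sofia → Lagos
Lagos → Dubai
Dubai → Paris
Paris → Perth
Perth → Milan
Milan → Lima
Lima → Doha
Doha → Oslo
Oslo → Quito
Doha → Porto
Milan → Tokyo

Sofia, Lagos, Dubai, Paris, Perth, Milan, Lima, Doha, Oslo, Quito, Porto, Tokyo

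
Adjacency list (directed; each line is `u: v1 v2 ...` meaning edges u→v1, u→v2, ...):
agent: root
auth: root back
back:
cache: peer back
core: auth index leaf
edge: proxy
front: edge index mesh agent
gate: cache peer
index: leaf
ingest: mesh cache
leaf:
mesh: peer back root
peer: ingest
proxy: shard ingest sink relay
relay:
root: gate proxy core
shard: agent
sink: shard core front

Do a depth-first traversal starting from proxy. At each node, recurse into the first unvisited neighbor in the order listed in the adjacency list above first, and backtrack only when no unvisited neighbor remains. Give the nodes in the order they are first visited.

proxy, shard, agent, root, gate, cache, peer, ingest, mesh, back, core, auth, index, leaf, sink, front, edge, relay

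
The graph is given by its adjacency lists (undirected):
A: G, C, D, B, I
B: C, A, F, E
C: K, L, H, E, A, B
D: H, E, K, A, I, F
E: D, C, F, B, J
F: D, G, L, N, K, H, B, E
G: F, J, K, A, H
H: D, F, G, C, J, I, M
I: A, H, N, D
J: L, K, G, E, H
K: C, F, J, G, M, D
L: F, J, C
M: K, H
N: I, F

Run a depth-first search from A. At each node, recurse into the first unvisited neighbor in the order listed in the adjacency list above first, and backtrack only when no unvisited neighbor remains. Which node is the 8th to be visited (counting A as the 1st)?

J

Visit A
A → G
G → F
F → D
D → H
H → C
C → K
K → J
J → L
J → E
E → B
K → M
H → I
I → N

Visit order: A, G, F, D, H, C, K, J, L, E, B, M, I, N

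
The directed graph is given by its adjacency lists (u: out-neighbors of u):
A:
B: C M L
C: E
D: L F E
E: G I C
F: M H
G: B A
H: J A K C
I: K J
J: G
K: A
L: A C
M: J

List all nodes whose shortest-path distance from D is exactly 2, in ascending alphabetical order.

A, C, G, H, I, M

Level 0: D
Level 1: E, F, L
Level 2: A, C, G, H, I, M
Level 3: B, J, K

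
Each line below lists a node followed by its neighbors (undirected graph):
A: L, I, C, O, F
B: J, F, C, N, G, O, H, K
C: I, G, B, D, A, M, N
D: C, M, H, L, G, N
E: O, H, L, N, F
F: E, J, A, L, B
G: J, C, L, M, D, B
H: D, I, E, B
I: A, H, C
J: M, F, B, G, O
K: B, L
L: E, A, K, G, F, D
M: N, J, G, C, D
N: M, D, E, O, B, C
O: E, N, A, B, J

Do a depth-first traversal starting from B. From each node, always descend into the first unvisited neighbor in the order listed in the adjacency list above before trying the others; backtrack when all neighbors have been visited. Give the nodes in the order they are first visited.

Visit B
B → J
J → M
M → N
N → D
D → C
C → I
I → A
A → L
L → E
E → O
E → H
E → F
L → K
L → G

B, J, M, N, D, C, I, A, L, E, O, H, F, K, G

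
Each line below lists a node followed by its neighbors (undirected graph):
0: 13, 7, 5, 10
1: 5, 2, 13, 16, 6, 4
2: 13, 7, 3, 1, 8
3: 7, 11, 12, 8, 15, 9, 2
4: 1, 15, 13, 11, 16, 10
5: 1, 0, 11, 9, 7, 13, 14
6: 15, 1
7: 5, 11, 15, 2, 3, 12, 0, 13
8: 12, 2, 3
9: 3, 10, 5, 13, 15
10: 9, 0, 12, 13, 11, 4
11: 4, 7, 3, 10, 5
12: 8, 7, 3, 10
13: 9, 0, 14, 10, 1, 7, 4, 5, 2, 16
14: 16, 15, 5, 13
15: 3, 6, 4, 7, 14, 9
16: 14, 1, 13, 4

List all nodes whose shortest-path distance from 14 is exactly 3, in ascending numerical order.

Level 0: 14
Level 1: 5, 13, 15, 16
Level 2: 0, 1, 2, 3, 4, 6, 7, 9, 10, 11
Level 3: 8, 12

8, 12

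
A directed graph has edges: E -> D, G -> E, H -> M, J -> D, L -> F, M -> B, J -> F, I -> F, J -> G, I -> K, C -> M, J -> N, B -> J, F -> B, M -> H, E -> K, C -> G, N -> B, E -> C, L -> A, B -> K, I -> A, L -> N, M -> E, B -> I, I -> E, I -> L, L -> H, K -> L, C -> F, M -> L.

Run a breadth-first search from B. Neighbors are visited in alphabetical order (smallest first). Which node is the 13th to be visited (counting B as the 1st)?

Visit B; enqueue I, J, K → queue [I, J, K]
Visit I; enqueue A, E, F, L → queue [J, K, A, E, F, L]
Visit J; enqueue D, G, N → queue [K, A, E, F, L, D, G, N]
Visit K → queue [A, E, F, L, D, G, N]
Visit A → queue [E, F, L, D, G, N]
Visit E; enqueue C → queue [F, L, D, G, N, C]
Visit F → queue [L, D, G, N, C]
Visit L; enqueue H → queue [D, G, N, C, H]
Visit D → queue [G, N, C, H]
Visit G → queue [N, C, H]
Visit N → queue [C, H]
Visit C; enqueue M → queue [H, M]
Visit H → queue [M]
Visit M → queue []

Visit order: B, I, J, K, A, E, F, L, D, G, N, C, H, M

H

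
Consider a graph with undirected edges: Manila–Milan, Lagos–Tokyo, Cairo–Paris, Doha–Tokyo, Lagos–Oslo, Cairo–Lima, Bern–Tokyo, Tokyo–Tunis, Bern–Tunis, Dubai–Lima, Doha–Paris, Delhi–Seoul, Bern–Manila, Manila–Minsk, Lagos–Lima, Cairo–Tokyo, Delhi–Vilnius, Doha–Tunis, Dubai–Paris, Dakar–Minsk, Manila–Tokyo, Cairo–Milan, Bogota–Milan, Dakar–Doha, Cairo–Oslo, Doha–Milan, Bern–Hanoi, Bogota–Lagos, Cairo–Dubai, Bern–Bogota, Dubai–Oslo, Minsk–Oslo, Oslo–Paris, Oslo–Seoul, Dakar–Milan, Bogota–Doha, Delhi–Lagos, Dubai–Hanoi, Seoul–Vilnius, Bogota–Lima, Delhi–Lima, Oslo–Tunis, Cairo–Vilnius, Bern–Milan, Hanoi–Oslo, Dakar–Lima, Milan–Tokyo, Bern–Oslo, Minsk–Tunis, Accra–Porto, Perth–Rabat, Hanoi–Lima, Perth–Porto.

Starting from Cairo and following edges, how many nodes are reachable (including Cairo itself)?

BFS from Cairo visits: Cairo, Dubai, Lima, Milan, Oslo, Paris, Tokyo, Vilnius, Hanoi, Bogota, Dakar, Delhi, Lagos, Bern, Doha, Manila, Minsk, Seoul, Tunis
Reachable nodes: 19 of 23 total.

19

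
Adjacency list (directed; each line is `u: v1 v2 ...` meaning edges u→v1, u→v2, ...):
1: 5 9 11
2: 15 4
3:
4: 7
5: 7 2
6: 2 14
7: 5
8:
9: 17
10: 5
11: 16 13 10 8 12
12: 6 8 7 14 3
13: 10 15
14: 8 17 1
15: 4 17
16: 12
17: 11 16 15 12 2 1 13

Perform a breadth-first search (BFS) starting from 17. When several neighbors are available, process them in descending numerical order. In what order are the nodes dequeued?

Visit 17; enqueue 16, 15, 13, 12, 11, 2, 1 → queue [16, 15, 13, 12, 11, 2, 1]
Visit 16 → queue [15, 13, 12, 11, 2, 1]
Visit 15; enqueue 4 → queue [13, 12, 11, 2, 1, 4]
Visit 13; enqueue 10 → queue [12, 11, 2, 1, 4, 10]
Visit 12; enqueue 14, 8, 7, 6, 3 → queue [11, 2, 1, 4, 10, 14, 8, 7, 6, 3]
Visit 11 → queue [2, 1, 4, 10, 14, 8, 7, 6, 3]
Visit 2 → queue [1, 4, 10, 14, 8, 7, 6, 3]
Visit 1; enqueue 9, 5 → queue [4, 10, 14, 8, 7, 6, 3, 9, 5]
Visit 4 → queue [10, 14, 8, 7, 6, 3, 9, 5]
Visit 10 → queue [14, 8, 7, 6, 3, 9, 5]
Visit 14 → queue [8, 7, 6, 3, 9, 5]
Visit 8 → queue [7, 6, 3, 9, 5]
Visit 7 → queue [6, 3, 9, 5]
Visit 6 → queue [3, 9, 5]
Visit 3 → queue [9, 5]
Visit 9 → queue [5]
Visit 5 → queue []

17, 16, 15, 13, 12, 11, 2, 1, 4, 10, 14, 8, 7, 6, 3, 9, 5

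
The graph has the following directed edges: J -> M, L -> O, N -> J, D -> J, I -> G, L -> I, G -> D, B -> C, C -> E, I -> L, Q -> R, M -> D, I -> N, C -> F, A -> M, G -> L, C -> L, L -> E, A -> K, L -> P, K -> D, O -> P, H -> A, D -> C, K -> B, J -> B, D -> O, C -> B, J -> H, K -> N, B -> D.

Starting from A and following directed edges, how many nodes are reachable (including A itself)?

16

BFS from A visits: A, M, K, D, N, B, O, J, C, P, H, L, F, E, I, G
Reachable nodes: 16 of 18 total.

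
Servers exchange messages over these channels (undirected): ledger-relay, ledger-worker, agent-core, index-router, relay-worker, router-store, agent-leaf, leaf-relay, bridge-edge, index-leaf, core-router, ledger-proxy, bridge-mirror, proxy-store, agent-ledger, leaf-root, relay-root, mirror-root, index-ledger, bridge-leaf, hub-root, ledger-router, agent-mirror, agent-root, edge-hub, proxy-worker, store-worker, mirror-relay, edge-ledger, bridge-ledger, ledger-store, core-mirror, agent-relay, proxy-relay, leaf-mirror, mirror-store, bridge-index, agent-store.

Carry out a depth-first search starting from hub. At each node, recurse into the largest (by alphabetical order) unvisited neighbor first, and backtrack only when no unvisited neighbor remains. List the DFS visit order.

Visit hub
hub → root
root → relay
relay → worker
worker → store
store → router
router → ledger
ledger → proxy
ledger → index
index → leaf
leaf → mirror
mirror → core
core → agent
mirror → bridge
bridge → edge

hub, root, relay, worker, store, router, ledger, proxy, index, leaf, mirror, core, agent, bridge, edge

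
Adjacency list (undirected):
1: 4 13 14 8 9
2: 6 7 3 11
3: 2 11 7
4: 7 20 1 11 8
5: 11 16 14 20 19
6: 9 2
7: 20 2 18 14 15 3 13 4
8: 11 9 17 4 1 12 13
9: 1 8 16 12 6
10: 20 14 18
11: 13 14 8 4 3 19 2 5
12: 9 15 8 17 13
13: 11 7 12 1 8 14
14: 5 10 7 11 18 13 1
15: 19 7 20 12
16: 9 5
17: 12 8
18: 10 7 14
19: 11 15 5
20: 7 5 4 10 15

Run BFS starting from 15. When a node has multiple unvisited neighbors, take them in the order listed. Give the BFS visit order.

15 -> 19 -> 7 -> 20 -> 12 -> 11 -> 5 -> 2 -> 18 -> 14 -> 3 -> 13 -> 4 -> 10 -> 9 -> 8 -> 17 -> 16 -> 6 -> 1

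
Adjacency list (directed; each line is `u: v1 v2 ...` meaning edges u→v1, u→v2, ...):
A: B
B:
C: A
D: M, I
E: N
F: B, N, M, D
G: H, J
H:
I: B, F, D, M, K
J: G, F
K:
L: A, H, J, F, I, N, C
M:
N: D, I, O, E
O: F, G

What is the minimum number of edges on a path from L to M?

Level 0: L
Level 1: A, C, F, H, I, J, N
Level 2: B, D, E, G, K, M, O
M first appears at level 2.

2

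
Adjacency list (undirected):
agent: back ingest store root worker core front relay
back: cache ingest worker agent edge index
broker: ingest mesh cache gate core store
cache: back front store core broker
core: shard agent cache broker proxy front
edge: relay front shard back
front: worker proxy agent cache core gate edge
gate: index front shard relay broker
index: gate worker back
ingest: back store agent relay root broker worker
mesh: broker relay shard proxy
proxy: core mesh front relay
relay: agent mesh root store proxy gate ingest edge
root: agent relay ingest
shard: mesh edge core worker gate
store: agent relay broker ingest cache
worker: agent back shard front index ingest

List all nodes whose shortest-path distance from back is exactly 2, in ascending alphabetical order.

broker, core, front, gate, relay, root, shard, store

Level 0: back
Level 1: agent, cache, edge, index, ingest, worker
Level 2: broker, core, front, gate, relay, root, shard, store
Level 3: mesh, proxy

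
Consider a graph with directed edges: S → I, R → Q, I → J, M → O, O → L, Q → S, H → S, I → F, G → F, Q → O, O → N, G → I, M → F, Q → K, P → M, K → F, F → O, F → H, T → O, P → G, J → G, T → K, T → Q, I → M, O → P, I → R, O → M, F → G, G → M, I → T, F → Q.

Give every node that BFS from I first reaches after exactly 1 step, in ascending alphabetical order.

F, J, M, R, T

Level 0: I
Level 1: F, J, M, R, T
Level 2: G, H, K, O, Q
Level 3: L, N, P, S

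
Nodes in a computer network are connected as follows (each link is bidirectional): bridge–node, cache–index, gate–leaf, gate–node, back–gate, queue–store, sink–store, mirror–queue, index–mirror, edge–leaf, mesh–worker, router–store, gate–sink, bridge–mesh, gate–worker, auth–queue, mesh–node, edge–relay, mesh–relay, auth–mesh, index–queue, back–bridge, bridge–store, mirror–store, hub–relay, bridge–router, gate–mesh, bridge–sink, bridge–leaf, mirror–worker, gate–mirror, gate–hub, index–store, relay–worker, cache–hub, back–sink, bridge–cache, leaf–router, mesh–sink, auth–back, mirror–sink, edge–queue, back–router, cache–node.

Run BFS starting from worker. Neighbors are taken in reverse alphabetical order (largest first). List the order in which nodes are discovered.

Visit worker; enqueue relay, mirror, mesh, gate → queue [relay, mirror, mesh, gate]
Visit relay; enqueue hub, edge → queue [mirror, mesh, gate, hub, edge]
Visit mirror; enqueue store, sink, queue, index → queue [mesh, gate, hub, edge, store, sink, queue, index]
Visit mesh; enqueue node, bridge, auth → queue [gate, hub, edge, store, sink, queue, index, node, bridge, auth]
Visit gate; enqueue leaf, back → queue [hub, edge, store, sink, queue, index, node, bridge, auth, leaf, back]
Visit hub; enqueue cache → queue [edge, store, sink, queue, index, node, bridge, auth, leaf, back, cache]
Visit edge → queue [store, sink, queue, index, node, bridge, auth, leaf, back, cache]
Visit store; enqueue router → queue [sink, queue, index, node, bridge, auth, leaf, back, cache, router]
Visit sink → queue [queue, index, node, bridge, auth, leaf, back, cache, router]
Visit queue → queue [index, node, bridge, auth, leaf, back, cache, router]
Visit index → queue [node, bridge, auth, leaf, back, cache, router]
Visit node → queue [bridge, auth, leaf, back, cache, router]
Visit bridge → queue [auth, leaf, back, cache, router]
Visit auth → queue [leaf, back, cache, router]
Visit leaf → queue [back, cache, router]
Visit back → queue [cache, router]
Visit cache → queue [router]
Visit router → queue []

worker -> relay -> mirror -> mesh -> gate -> hub -> edge -> store -> sink -> queue -> index -> node -> bridge -> auth -> leaf -> back -> cache -> router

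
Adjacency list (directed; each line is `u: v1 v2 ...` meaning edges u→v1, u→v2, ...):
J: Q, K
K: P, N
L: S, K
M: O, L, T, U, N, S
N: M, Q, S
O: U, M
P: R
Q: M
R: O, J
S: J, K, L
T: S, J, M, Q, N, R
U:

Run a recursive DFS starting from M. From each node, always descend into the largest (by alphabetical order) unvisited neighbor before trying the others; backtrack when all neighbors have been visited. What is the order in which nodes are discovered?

M → U → T → S → L → K → P → R → O → J → Q → N

Visit M
M → U
M → T
T → S
S → L
L → K
K → P
P → R
R → O
R → J
J → Q
K → N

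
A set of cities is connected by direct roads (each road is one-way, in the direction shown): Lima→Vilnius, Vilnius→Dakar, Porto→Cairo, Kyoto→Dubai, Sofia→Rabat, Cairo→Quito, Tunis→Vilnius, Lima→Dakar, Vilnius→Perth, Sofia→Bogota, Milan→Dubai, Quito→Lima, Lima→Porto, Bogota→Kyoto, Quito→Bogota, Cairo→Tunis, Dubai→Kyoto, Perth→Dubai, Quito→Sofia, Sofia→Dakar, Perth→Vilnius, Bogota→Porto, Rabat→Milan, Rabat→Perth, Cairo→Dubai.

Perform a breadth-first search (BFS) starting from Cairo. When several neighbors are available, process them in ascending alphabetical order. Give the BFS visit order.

Cairo Dubai Quito Tunis Kyoto Bogota Lima Sofia Vilnius Porto Dakar Rabat Perth Milan

Visit Cairo; enqueue Dubai, Quito, Tunis → queue [Dubai, Quito, Tunis]
Visit Dubai; enqueue Kyoto → queue [Quito, Tunis, Kyoto]
Visit Quito; enqueue Bogota, Lima, Sofia → queue [Tunis, Kyoto, Bogota, Lima, Sofia]
Visit Tunis; enqueue Vilnius → queue [Kyoto, Bogota, Lima, Sofia, Vilnius]
Visit Kyoto → queue [Bogota, Lima, Sofia, Vilnius]
Visit Bogota; enqueue Porto → queue [Lima, Sofia, Vilnius, Porto]
Visit Lima; enqueue Dakar → queue [Sofia, Vilnius, Porto, Dakar]
Visit Sofia; enqueue Rabat → queue [Vilnius, Porto, Dakar, Rabat]
Visit Vilnius; enqueue Perth → queue [Porto, Dakar, Rabat, Perth]
Visit Porto → queue [Dakar, Rabat, Perth]
Visit Dakar → queue [Rabat, Perth]
Visit Rabat; enqueue Milan → queue [Perth, Milan]
Visit Perth → queue [Milan]
Visit Milan → queue []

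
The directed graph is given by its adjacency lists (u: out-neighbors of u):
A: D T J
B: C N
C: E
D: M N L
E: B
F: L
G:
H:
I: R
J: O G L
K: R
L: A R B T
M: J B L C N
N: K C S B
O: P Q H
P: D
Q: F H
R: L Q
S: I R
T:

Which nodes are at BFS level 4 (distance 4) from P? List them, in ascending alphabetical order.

Level 0: P
Level 1: D
Level 2: L, M, N
Level 3: A, B, C, J, K, R, S, T
Level 4: E, G, I, O, Q
Level 5: F, H

E, G, I, O, Q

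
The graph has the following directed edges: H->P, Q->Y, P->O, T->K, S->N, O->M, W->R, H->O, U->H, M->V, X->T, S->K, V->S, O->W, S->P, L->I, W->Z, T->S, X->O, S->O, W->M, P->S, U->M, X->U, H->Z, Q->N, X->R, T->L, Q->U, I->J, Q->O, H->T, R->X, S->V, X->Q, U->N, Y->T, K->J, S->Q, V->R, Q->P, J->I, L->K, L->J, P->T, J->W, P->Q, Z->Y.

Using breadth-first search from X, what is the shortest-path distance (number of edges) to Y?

2

Level 0: X
Level 1: O, Q, R, T, U
Level 2: H, K, L, M, N, P, S, W, Y
Level 3: I, J, V, Z
Y first appears at level 2.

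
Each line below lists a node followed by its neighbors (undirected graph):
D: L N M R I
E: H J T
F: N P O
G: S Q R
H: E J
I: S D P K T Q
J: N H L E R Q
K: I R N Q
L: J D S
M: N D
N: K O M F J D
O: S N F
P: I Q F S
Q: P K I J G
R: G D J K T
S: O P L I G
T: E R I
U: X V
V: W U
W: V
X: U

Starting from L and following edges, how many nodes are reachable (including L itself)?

17

BFS from L visits: L, J, D, S, N, H, E, R, Q, M, I, O, P, G, K, F, T
Reachable nodes: 17 of 21 total.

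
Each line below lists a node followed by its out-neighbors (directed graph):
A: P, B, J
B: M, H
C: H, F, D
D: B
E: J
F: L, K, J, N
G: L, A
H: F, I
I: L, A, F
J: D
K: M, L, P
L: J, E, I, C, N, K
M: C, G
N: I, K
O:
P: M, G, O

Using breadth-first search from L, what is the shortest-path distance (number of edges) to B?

3

Level 0: L
Level 1: C, E, I, J, K, N
Level 2: A, D, F, H, M, P
Level 3: B, G, O
B first appears at level 3.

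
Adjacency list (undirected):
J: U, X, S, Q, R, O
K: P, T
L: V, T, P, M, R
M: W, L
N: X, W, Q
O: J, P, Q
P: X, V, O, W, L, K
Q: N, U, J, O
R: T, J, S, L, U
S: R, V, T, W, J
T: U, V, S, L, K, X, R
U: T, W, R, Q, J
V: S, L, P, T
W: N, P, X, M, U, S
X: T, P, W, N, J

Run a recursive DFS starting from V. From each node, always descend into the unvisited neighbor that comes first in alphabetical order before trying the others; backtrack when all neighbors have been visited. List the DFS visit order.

V → L → M → W → N → Q → J → O → P → K → T → R → S → U → X

Visit V
V → L
L → M
M → W
W → N
N → Q
Q → J
J → O
O → P
P → K
K → T
T → R
R → S
R → U
T → X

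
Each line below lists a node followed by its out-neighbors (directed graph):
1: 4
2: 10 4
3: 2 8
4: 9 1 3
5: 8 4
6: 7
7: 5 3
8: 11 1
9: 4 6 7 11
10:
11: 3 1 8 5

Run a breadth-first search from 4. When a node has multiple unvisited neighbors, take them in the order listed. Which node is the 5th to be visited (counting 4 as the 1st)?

Visit 4; enqueue 9, 1, 3 → queue [9, 1, 3]
Visit 9; enqueue 6, 7, 11 → queue [1, 3, 6, 7, 11]
Visit 1 → queue [3, 6, 7, 11]
Visit 3; enqueue 2, 8 → queue [6, 7, 11, 2, 8]
Visit 6 → queue [7, 11, 2, 8]
Visit 7; enqueue 5 → queue [11, 2, 8, 5]
Visit 11 → queue [2, 8, 5]
Visit 2; enqueue 10 → queue [8, 5, 10]
Visit 8 → queue [5, 10]
Visit 5 → queue [10]
Visit 10 → queue []

Visit order: 4, 9, 1, 3, 6, 7, 11, 2, 8, 5, 10

6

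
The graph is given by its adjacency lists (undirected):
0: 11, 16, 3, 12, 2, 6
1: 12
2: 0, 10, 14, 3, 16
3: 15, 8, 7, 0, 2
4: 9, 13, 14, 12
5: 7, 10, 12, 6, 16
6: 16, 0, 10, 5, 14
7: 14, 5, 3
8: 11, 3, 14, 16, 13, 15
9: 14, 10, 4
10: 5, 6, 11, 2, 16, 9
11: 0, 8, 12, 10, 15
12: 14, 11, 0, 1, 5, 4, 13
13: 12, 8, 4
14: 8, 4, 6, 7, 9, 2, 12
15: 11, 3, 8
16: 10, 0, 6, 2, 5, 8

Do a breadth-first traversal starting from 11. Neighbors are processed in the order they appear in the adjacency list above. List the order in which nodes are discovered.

Visit 11; enqueue 0, 8, 12, 10, 15 → queue [0, 8, 12, 10, 15]
Visit 0; enqueue 16, 3, 2, 6 → queue [8, 12, 10, 15, 16, 3, 2, 6]
Visit 8; enqueue 14, 13 → queue [12, 10, 15, 16, 3, 2, 6, 14, 13]
Visit 12; enqueue 1, 5, 4 → queue [10, 15, 16, 3, 2, 6, 14, 13, 1, 5, 4]
Visit 10; enqueue 9 → queue [15, 16, 3, 2, 6, 14, 13, 1, 5, 4, 9]
Visit 15 → queue [16, 3, 2, 6, 14, 13, 1, 5, 4, 9]
Visit 16 → queue [3, 2, 6, 14, 13, 1, 5, 4, 9]
Visit 3; enqueue 7 → queue [2, 6, 14, 13, 1, 5, 4, 9, 7]
Visit 2 → queue [6, 14, 13, 1, 5, 4, 9, 7]
Visit 6 → queue [14, 13, 1, 5, 4, 9, 7]
Visit 14 → queue [13, 1, 5, 4, 9, 7]
Visit 13 → queue [1, 5, 4, 9, 7]
Visit 1 → queue [5, 4, 9, 7]
Visit 5 → queue [4, 9, 7]
Visit 4 → queue [9, 7]
Visit 9 → queue [7]
Visit 7 → queue []

11 → 0 → 8 → 12 → 10 → 15 → 16 → 3 → 2 → 6 → 14 → 13 → 1 → 5 → 4 → 9 → 7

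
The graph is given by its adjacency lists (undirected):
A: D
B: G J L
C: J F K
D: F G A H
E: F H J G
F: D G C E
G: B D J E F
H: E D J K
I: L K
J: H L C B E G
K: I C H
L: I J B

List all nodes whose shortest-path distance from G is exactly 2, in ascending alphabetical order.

Level 0: G
Level 1: B, D, E, F, J
Level 2: A, C, H, L
Level 3: I, K

A, C, H, L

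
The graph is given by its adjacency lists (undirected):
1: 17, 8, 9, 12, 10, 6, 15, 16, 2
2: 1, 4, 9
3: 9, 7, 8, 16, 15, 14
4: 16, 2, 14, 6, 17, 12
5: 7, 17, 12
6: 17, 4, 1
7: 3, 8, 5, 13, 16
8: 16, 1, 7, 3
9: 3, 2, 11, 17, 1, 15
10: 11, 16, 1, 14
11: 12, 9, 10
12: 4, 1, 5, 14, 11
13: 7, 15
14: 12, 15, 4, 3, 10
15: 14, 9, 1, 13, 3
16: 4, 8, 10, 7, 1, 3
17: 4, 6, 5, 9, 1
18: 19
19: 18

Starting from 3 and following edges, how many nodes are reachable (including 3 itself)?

BFS from 3 visits: 3, 9, 7, 8, 16, 15, 14, 2, 11, 17, 1, 5, 13, 4, 10, 12, 6
Reachable nodes: 17 of 19 total.

17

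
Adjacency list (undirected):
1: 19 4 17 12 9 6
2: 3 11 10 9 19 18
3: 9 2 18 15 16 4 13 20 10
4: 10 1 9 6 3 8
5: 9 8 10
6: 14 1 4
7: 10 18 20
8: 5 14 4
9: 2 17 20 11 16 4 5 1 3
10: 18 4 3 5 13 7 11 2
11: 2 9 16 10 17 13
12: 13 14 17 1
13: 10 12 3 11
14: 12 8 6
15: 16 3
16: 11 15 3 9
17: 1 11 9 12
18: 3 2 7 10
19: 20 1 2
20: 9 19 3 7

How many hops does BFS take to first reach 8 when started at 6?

Level 0: 6
Level 1: 1, 4, 14
Level 2: 3, 8, 9, 10, 12, 17, 19
Level 3: 2, 5, 7, 11, 13, 15, 16, 18, 20
8 first appears at level 2.

2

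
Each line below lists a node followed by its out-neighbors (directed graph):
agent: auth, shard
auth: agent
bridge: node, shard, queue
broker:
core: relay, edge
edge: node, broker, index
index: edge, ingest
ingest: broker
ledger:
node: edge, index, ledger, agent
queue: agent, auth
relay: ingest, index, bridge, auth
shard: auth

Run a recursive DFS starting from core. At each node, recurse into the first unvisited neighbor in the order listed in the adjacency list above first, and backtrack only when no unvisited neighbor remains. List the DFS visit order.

core -> relay -> ingest -> broker -> index -> edge -> node -> ledger -> agent -> auth -> shard -> bridge -> queue

Visit core
core → relay
relay → ingest
ingest → broker
relay → index
index → edge
edge → node
node → ledger
node → agent
agent → auth
agent → shard
relay → bridge
bridge → queue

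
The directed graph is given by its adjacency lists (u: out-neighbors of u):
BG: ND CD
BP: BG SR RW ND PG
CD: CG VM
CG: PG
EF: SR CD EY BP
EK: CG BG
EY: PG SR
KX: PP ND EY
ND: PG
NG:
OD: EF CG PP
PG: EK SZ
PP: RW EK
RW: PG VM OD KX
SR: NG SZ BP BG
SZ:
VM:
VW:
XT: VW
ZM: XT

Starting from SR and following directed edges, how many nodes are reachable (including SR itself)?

BFS from SR visits: SR, BG, BP, NG, SZ, CD, ND, PG, RW, CG, VM, EK, KX, OD, EY, PP, EF
Reachable nodes: 17 of 20 total.

17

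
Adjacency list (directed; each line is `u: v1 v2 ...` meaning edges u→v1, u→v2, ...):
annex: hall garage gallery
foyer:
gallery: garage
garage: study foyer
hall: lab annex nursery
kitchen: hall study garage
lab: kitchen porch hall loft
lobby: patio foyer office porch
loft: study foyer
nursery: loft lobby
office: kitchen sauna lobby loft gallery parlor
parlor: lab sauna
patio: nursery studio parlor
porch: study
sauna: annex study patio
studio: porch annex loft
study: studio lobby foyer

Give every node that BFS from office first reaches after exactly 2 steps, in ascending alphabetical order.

annex, foyer, garage, hall, lab, patio, porch, study

Level 0: office
Level 1: gallery, kitchen, lobby, loft, parlor, sauna
Level 2: annex, foyer, garage, hall, lab, patio, porch, study
Level 3: nursery, studio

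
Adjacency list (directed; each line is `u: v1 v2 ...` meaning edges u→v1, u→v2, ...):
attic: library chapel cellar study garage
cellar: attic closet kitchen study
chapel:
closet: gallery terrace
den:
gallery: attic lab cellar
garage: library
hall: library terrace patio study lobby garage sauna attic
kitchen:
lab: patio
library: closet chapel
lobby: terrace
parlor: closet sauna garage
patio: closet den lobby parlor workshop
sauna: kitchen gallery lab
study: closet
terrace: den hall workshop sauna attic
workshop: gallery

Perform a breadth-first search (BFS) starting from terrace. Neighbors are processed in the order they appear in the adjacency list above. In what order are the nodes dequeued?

Visit terrace; enqueue den, hall, workshop, sauna, attic → queue [den, hall, workshop, sauna, attic]
Visit den → queue [hall, workshop, sauna, attic]
Visit hall; enqueue library, patio, study, lobby, garage → queue [workshop, sauna, attic, library, patio, study, lobby, garage]
Visit workshop; enqueue gallery → queue [sauna, attic, library, patio, study, lobby, garage, gallery]
Visit sauna; enqueue kitchen, lab → queue [attic, library, patio, study, lobby, garage, gallery, kitchen, lab]
Visit attic; enqueue chapel, cellar → queue [library, patio, study, lobby, garage, gallery, kitchen, lab, chapel, cellar]
Visit library; enqueue closet → queue [patio, study, lobby, garage, gallery, kitchen, lab, chapel, cellar, closet]
Visit patio; enqueue parlor → queue [study, lobby, garage, gallery, kitchen, lab, chapel, cellar, closet, parlor]
Visit study → queue [lobby, garage, gallery, kitchen, lab, chapel, cellar, closet, parlor]
Visit lobby → queue [garage, gallery, kitchen, lab, chapel, cellar, closet, parlor]
Visit garage → queue [gallery, kitchen, lab, chapel, cellar, closet, parlor]
Visit gallery → queue [kitchen, lab, chapel, cellar, closet, parlor]
Visit kitchen → queue [lab, chapel, cellar, closet, parlor]
Visit lab → queue [chapel, cellar, closet, parlor]
Visit chapel → queue [cellar, closet, parlor]
Visit cellar → queue [closet, parlor]
Visit closet → queue [parlor]
Visit parlor → queue []

terrace, den, hall, workshop, sauna, attic, library, patio, study, lobby, garage, gallery, kitchen, lab, chapel, cellar, closet, parlor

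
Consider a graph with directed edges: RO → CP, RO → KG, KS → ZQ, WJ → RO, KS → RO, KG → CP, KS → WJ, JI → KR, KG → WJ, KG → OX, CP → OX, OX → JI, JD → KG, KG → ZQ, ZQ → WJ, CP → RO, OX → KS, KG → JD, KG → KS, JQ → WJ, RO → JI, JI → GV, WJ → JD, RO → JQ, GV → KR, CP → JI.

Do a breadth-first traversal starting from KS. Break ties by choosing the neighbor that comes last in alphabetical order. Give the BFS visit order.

Visit KS; enqueue ZQ, WJ, RO → queue [ZQ, WJ, RO]
Visit ZQ → queue [WJ, RO]
Visit WJ; enqueue JD → queue [RO, JD]
Visit RO; enqueue KG, JQ, JI, CP → queue [JD, KG, JQ, JI, CP]
Visit JD → queue [KG, JQ, JI, CP]
Visit KG; enqueue OX → queue [JQ, JI, CP, OX]
Visit JQ → queue [JI, CP, OX]
Visit JI; enqueue KR, GV → queue [CP, OX, KR, GV]
Visit CP → queue [OX, KR, GV]
Visit OX → queue [KR, GV]
Visit KR → queue [GV]
Visit GV → queue []

KS, ZQ, WJ, RO, JD, KG, JQ, JI, CP, OX, KR, GV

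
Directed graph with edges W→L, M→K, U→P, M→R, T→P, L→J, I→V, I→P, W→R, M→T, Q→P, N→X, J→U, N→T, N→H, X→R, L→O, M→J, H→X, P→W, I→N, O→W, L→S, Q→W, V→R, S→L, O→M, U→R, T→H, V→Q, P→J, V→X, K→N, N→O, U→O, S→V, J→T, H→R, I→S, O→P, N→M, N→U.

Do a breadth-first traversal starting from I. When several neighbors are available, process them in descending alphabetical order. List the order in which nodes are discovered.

Visit I; enqueue V, S, P, N → queue [V, S, P, N]
Visit V; enqueue X, R, Q → queue [S, P, N, X, R, Q]
Visit S; enqueue L → queue [P, N, X, R, Q, L]
Visit P; enqueue W, J → queue [N, X, R, Q, L, W, J]
Visit N; enqueue U, T, O, M, H → queue [X, R, Q, L, W, J, U, T, O, M, H]
Visit X → queue [R, Q, L, W, J, U, T, O, M, H]
Visit R → queue [Q, L, W, J, U, T, O, M, H]
Visit Q → queue [L, W, J, U, T, O, M, H]
Visit L → queue [W, J, U, T, O, M, H]
Visit W → queue [J, U, T, O, M, H]
Visit J → queue [U, T, O, M, H]
Visit U → queue [T, O, M, H]
Visit T → queue [O, M, H]
Visit O → queue [M, H]
Visit M; enqueue K → queue [H, K]
Visit H → queue [K]
Visit K → queue []

I -> V -> S -> P -> N -> X -> R -> Q -> L -> W -> J -> U -> T -> O -> M -> H -> K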